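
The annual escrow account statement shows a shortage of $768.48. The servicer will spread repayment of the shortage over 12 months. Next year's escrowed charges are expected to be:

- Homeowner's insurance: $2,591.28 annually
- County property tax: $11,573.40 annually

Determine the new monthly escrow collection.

Homeowner's insurance — $2,591.28 annually
County property tax — $11,573.40 annually
Total per year = $2,591.28 + $11,573.40 = $14,164.68
Per month = $14,164.68 ÷ 12 = $1,180.39
Shortage spread = $768.48 / 12 = $64.04/mo
Adjusted monthly = $1,180.39 + $64.04 = $1,244.43

$1,244.43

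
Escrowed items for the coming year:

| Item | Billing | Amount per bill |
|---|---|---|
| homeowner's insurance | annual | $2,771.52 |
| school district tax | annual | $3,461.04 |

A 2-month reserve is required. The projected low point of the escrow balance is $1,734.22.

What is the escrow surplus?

$695.46

Homeowner's insurance: $2,771.52 per year
School district tax: $3,461.04 per year
Combined annual = $2,771.52 + $3,461.04 = $6,232.56
Per month = $6,232.56 ÷ 12 = $519.38
Required reserve = 2 × $519.38 = $1,038.76
Excess over cushion: $1,734.22 − $1,038.76 = $695.46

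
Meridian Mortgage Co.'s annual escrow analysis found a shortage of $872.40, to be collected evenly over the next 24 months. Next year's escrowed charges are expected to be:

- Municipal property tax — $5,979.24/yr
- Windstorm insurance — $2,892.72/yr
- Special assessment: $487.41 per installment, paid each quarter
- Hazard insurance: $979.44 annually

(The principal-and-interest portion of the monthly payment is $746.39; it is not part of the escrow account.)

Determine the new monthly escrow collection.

$1,019.77

Municipal property tax = $5,979.24 per year
Windstorm insurance = $2,892.72 per year
Special assessment = $487.41 × 4 = $1,949.64 per year
Hazard insurance = $979.44 per year
Combined annual = $5,979.24 + $2,892.72 + $1,949.64 + $979.44 = $11,801.04
Monthly = $11,801.04 / 12 = $983.42
Shortage spread = $872.40 ÷ 24 = $36.35/mo
Adjusted monthly = $983.42 + $36.35 = $1,019.77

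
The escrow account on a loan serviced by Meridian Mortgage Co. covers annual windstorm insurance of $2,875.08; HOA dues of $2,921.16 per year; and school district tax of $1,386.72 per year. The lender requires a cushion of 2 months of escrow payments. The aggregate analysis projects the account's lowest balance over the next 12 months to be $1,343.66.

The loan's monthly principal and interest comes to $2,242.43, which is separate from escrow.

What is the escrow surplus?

Windstorm insurance = $2,875.08 annually
HOA dues = $2,921.16 annually
School district tax = $1,386.72 annually
Yearly total = $7,182.96
Per month = $7,182.96 ÷ 12 = $598.58
Required cushion = 2 × $598.58 = $1,197.16
Surplus = $1,343.66 − $1,197.16 = $146.50

$146.50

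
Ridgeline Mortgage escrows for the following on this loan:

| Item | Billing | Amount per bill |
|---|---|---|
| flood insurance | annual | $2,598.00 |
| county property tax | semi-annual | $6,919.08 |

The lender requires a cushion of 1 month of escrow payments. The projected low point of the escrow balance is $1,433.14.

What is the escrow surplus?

$63.46

Flood insurance = $2,598.00 annually
County property tax = $6,919.08 × 2 = $13,838.16 annually
Combined annual = $2,598.00 + $13,838.16 = $16,436.16
Monthly escrow = $16,436.16 ÷ 12 = $1,369.68
Cushion = 1 × $1,369.68 = $1,369.68
Excess over cushion: $1,433.14 − $1,369.68 = $63.46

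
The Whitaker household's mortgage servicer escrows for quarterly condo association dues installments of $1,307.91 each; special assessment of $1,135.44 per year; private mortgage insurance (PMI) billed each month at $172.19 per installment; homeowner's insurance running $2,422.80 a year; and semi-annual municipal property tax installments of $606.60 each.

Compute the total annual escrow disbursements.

Condo association dues: $1,307.91 × 4 = $5,231.64/yr
Special assessment: $1,135.44/yr
Private mortgage insurance (PMI): $172.19 × 12 = $2,066.28/yr
Homeowner's insurance: $2,422.80/yr
Municipal property tax: $606.60 × 2 = $1,213.20/yr
Total per year = $5,231.64 + $1,135.44 + $2,066.28 + $2,422.80 + $1,213.20 = $12,069.36

$12,069.36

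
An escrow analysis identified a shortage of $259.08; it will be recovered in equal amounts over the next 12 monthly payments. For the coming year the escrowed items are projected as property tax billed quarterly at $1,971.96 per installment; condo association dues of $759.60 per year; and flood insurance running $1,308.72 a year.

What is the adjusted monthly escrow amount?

$851.27

Property tax — $1,971.96 × 4 = $7,887.84 annually
Condo association dues — $759.60 annually
Flood insurance — $1,308.72 annually
Total annual escrow = $7,887.84 + $759.60 + $1,308.72 = $9,956.16
Monthly = $9,956.16 / 12 = $829.68
Shortage per month = $259.08 ÷ 12 = $21.59
Adjusted monthly = $829.68 + $21.59 = $851.27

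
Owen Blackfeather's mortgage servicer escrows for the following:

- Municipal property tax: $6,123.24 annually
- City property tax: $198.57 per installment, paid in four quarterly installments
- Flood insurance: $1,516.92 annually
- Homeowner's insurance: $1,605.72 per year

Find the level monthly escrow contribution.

$836.68

Municipal property tax — $6,123.24 annually
City property tax — $198.57 × 4 = $794.28 annually
Flood insurance — $1,516.92 annually
Homeowner's insurance — $1,605.72 annually
Yearly total = $10,040.16
Per month = $10,040.16 ÷ 12 = $836.68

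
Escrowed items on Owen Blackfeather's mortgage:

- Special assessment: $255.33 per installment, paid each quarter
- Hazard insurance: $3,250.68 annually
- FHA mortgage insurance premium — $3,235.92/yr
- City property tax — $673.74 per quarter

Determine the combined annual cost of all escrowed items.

$10,202.88

Special assessment: $255.33 × 4 = $1,021.32
Hazard insurance: $3,250.68
FHA mortgage insurance premium: $3,235.92
City property tax: $673.74 × 4 = $2,694.96
Total per year = $10,202.88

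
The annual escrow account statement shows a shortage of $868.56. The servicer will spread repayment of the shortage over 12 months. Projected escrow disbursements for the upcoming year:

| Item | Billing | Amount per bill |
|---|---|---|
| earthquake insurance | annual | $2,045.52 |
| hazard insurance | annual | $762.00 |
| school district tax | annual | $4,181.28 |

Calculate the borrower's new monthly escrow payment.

Earthquake insurance = $2,045.52
Hazard insurance = $762.00
School district tax = $4,181.28
Annual escrow total = $2,045.52 + $762.00 + $4,181.28 = $6,988.80
Monthly escrow = $6,988.80 ÷ 12 = $582.40
Monthly shortage recovery: $868.56 / 12 = $72.38
New monthly escrow = $582.40 + $72.38 = $654.78

$654.78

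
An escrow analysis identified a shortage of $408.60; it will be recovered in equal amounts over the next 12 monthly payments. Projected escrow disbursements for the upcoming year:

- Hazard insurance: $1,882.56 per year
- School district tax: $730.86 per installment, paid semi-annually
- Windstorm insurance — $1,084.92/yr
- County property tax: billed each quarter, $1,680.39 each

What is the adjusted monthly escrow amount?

Hazard insurance = $1,882.56 per year
School district tax = $730.86 × 2 = $1,461.72 per year
Windstorm insurance = $1,084.92 per year
County property tax = $1,680.39 × 4 = $6,721.56 per year
Total annual escrow = $1,882.56 + $1,461.72 + $1,084.92 + $6,721.56 = $11,150.76
Monthly escrow = $11,150.76 / 12 = $929.23
Monthly shortage recovery: $408.60 / 12 = $34.05
Adjusted monthly = $929.23 + $34.05 = $963.28

$963.28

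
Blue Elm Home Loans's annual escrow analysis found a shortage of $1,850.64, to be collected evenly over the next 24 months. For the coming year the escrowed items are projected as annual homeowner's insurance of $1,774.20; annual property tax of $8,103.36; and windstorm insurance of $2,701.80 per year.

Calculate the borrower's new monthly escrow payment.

Homeowner's insurance: $1,774.20
Property tax: $8,103.36
Windstorm insurance: $2,701.80
Annual escrow total = $1,774.20 + $8,103.36 + $2,701.80 = $12,579.36
Monthly = $12,579.36 ÷ 12 = $1,048.28
Monthly shortage recovery: $1,850.64 ÷ 24 = $77.11
New monthly escrow = $1,048.28 + $77.11 = $1,125.39

$1,125.39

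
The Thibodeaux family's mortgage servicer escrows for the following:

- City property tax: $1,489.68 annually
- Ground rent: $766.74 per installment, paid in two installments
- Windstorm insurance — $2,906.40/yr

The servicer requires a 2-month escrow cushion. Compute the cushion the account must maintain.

$988.26

City property tax = $1,489.68 annually
Ground rent = $766.74 × 2 = $1,533.48 annually
Windstorm insurance = $2,906.40 annually
Combined annual = $1,489.68 + $1,533.48 + $2,906.40 = $5,929.56
Base monthly escrow = $5,929.56 ÷ 12 = $494.13
Required cushion = 2 × $494.13 = $988.26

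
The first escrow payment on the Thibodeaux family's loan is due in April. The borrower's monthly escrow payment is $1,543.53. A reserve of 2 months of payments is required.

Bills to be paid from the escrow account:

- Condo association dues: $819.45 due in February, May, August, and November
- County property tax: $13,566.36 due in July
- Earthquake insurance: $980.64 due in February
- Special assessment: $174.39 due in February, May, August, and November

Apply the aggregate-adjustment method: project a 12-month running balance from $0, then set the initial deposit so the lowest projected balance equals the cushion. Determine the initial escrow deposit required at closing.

Cushion = 2 × $1,543.53 = $3,087.06
Trial balance (start $0, +$1,543.53 each month, − disbursements):
  Apr: +$1,543.53 → $1,543.53
  May: +$1,543.53 − $993.84 → $2,093.22
  Jun: +$1,543.53 → $3,636.75
  Jul: +$1,543.53 − $13,566.36 → -$8,386.08
  Aug: +$1,543.53 − $993.84 → -$7,836.39
  Sep: +$1,543.53 → -$6,292.86
  Oct: +$1,543.53 → -$4,749.33
  Nov: +$1,543.53 − $993.84 → -$4,199.64
  Dec: +$1,543.53 → -$2,656.11
  Jan: +$1,543.53 → -$1,112.58
  Feb: +$1,543.53 − $1,974.48 → -$1,543.53
  Mar: +$1,543.53 → $0.00
Lowest trial balance = -$8,386.08 (Jul)
Initial deposit = cushion − low point = $3,087.06 − (-$8,386.08) = $11,473.14

$11,473.14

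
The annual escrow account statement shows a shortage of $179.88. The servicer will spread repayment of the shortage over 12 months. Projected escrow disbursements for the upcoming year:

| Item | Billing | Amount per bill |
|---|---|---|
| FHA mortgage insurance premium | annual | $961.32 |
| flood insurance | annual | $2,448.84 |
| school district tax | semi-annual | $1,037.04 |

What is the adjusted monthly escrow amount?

FHA mortgage insurance premium = $961.32/yr
Flood insurance = $2,448.84/yr
School district tax = $1,037.04 × 2 = $2,074.08/yr
Total annual escrow = $961.32 + $2,448.84 + $2,074.08 = $5,484.24
Base monthly escrow = $5,484.24 / 12 = $457.02
Monthly shortage recovery: $179.88 ÷ 12 = $14.99
New monthly escrow = $457.02 + $14.99 = $472.01

$472.01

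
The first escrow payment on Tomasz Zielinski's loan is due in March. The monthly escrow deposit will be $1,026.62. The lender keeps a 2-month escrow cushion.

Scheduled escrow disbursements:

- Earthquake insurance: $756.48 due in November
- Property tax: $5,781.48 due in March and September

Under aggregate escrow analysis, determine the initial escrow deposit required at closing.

Cushion = 2 × $1,026.62 = $2,053.24
Trial balance (start $0, +$1,026.62 each month, − disbursements):
  Mar: +$1,026.62 − $5,781.48 → -$4,754.86
  Apr: +$1,026.62 → -$3,728.24
  May: +$1,026.62 → -$2,701.62
  Jun: +$1,026.62 → -$1,675.00
  Jul: +$1,026.62 → -$648.38
  Aug: +$1,026.62 → $378.24
  Sep: +$1,026.62 − $5,781.48 → -$4,376.62
  Oct: +$1,026.62 → -$3,350.00
  Nov: +$1,026.62 − $756.48 → -$3,079.86
  Dec: +$1,026.62 → -$2,053.24
  Jan: +$1,026.62 → -$1,026.62
  Feb: +$1,026.62 → $0.00
Lowest trial balance = -$4,754.86 (Mar)
Initial deposit = cushion − low point = $2,053.24 − (-$4,754.86) = $6,808.10

$6,808.10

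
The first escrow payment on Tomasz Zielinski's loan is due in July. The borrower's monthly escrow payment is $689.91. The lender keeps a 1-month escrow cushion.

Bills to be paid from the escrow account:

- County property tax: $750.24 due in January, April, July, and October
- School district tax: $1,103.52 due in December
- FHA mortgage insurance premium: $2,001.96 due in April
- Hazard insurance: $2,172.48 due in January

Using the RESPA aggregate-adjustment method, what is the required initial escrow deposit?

Cushion = 1 × $689.91 = $689.91
Trial balance (start $0, +$689.91 each month, − disbursements):
  Jul: +$689.91 − $750.24 → -$60.33
  Aug: +$689.91 → $629.58
  Sep: +$689.91 → $1,319.49
  Oct: +$689.91 − $750.24 → $1,259.16
  Nov: +$689.91 → $1,949.07
  Dec: +$689.91 − $1,103.52 → $1,535.46
  Jan: +$689.91 − $2,922.72 → -$697.35
  Feb: +$689.91 → -$7.44
  Mar: +$689.91 → $682.47
  Apr: +$689.91 − $2,752.20 → -$1,379.82
  May: +$689.91 → -$689.91
  Jun: +$689.91 → $0.00
Lowest trial balance = -$1,379.82 (Apr)
Initial deposit = cushion − low point = $689.91 − (-$1,379.82) = $2,069.73

$2,069.73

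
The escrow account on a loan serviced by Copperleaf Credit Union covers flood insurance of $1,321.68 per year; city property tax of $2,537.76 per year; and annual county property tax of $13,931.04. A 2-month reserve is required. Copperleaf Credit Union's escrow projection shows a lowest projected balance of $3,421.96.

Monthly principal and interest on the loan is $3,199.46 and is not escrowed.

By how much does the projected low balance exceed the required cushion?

$456.88

Flood insurance = $1,321.68 per year
City property tax = $2,537.76 per year
County property tax = $13,931.04 per year
Total per year = $1,321.68 + $2,537.76 + $13,931.04 = $17,790.48
Monthly = $17,790.48 ÷ 12 = $1,482.54
Cushion = 2 × $1,482.54 = $2,965.08
Excess over cushion: $3,421.96 − $2,965.08 = $456.88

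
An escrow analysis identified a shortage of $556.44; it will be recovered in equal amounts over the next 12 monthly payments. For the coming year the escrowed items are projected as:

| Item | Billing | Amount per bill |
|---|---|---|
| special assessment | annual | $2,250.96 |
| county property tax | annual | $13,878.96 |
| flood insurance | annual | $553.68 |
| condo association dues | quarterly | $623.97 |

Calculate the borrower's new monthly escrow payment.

$1,644.66

Special assessment: $2,250.96 annually
County property tax: $13,878.96 annually
Flood insurance: $553.68 annually
Condo association dues: $623.97 × 4 = $2,495.88 annually
Annual escrow total = $2,250.96 + $13,878.96 + $553.68 + $2,495.88 = $19,179.48
Monthly = $19,179.48 ÷ 12 = $1,598.29
Monthly shortage recovery: $556.44 / 12 = $46.37
New monthly escrow = $1,598.29 + $46.37 = $1,644.66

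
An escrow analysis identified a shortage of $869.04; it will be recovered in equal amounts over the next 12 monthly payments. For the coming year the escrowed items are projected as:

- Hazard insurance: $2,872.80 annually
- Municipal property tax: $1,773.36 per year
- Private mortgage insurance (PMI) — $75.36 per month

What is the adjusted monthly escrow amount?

$534.96

Hazard insurance: $2,872.80
Municipal property tax: $1,773.36
Private mortgage insurance (PMI): $75.36 × 12 = $904.32
Combined annual = $2,872.80 + $1,773.36 + $904.32 = $5,550.48
Monthly escrow = $5,550.48 ÷ 12 = $462.54
Shortage spread = $869.04 / 12 = $72.42/mo
Adjusted monthly = $462.54 + $72.42 = $534.96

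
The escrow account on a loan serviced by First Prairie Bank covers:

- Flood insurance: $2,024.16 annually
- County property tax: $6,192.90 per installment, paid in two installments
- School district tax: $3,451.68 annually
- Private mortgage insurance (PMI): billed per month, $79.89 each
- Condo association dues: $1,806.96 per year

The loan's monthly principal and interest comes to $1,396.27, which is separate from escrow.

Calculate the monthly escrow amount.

Flood insurance — $2,024.16 annually
County property tax — $6,192.90 × 2 = $12,385.80 annually
School district tax — $3,451.68 annually
Private mortgage insurance (PMI) — $79.89 × 12 = $958.68 annually
Condo association dues — $1,806.96 annually
Combined annual = $2,024.16 + $12,385.80 + $3,451.68 + $958.68 + $1,806.96 = $20,627.28
Base monthly escrow = $20,627.28 / 12 = $1,718.94

$1,718.94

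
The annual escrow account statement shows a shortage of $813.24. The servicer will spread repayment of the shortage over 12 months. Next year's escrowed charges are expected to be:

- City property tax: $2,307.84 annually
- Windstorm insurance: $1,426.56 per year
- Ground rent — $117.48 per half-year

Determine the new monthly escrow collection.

$398.55

City property tax = $2,307.84/yr
Windstorm insurance = $1,426.56/yr
Ground rent = $117.48 × 2 = $234.96/yr
Yearly total = $3,969.36
Base monthly escrow = $3,969.36 ÷ 12 = $330.78
Monthly shortage recovery: $813.24 ÷ 12 = $67.77
Adjusted monthly = $330.78 + $67.77 = $398.55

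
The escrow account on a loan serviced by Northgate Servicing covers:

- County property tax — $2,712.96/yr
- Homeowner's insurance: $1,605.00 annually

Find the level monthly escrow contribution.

$359.83

County property tax: $2,712.96 per year
Homeowner's insurance: $1,605.00 per year
Total annual escrow = $2,712.96 + $1,605.00 = $4,317.96
Base monthly escrow = $4,317.96 ÷ 12 = $359.83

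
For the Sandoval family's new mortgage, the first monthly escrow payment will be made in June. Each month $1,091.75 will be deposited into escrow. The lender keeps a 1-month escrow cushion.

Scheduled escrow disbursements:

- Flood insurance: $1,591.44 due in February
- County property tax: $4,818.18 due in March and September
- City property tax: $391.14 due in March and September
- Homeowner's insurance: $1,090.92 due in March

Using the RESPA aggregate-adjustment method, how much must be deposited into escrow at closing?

Cushion = 1 × $1,091.75 = $1,091.75
Trial balance (start $0, +$1,091.75 each month, − disbursements):
  Jun: +$1,091.75 → $1,091.75
  Jul: +$1,091.75 → $2,183.50
  Aug: +$1,091.75 → $3,275.25
  Sep: +$1,091.75 − $5,209.32 → -$842.32
  Oct: +$1,091.75 → $249.43
  Nov: +$1,091.75 → $1,341.18
  Dec: +$1,091.75 → $2,432.93
  Jan: +$1,091.75 → $3,524.68
  Feb: +$1,091.75 − $1,591.44 → $3,024.99
  Mar: +$1,091.75 − $6,300.24 → -$2,183.50
  Apr: +$1,091.75 → -$1,091.75
  May: +$1,091.75 → $0.00
Lowest trial balance = -$2,183.50 (Mar)
Initial deposit = cushion − low point = $1,091.75 − (-$2,183.50) = $3,275.25

$3,275.25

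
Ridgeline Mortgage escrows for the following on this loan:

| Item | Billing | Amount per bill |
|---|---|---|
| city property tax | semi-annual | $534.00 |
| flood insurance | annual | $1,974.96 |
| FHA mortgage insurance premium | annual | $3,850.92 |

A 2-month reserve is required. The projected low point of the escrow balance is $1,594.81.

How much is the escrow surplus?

City property tax — $534.00 × 2 = $1,068.00 annually
Flood insurance — $1,974.96 annually
FHA mortgage insurance premium — $3,850.92 annually
Total annual escrow = $1,068.00 + $1,974.96 + $3,850.92 = $6,893.88
Per month = $6,893.88 ÷ 12 = $574.49
Required cushion = 2 × $574.49 = $1,148.98
Surplus = $1,594.81 − $1,148.98 = $445.83

$445.83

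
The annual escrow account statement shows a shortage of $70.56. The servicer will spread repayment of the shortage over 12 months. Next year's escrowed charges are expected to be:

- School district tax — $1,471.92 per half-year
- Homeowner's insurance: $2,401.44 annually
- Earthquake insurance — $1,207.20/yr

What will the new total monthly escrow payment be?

School district tax — $1,471.92 × 2 = $2,943.84
Homeowner's insurance — $2,401.44
Earthquake insurance — $1,207.20
Annual escrow total = $6,552.48
Base monthly escrow = $6,552.48 ÷ 12 = $546.04
Shortage spread = $70.56 ÷ 12 = $5.88/mo
Adjusted monthly = $546.04 + $5.88 = $551.92

$551.92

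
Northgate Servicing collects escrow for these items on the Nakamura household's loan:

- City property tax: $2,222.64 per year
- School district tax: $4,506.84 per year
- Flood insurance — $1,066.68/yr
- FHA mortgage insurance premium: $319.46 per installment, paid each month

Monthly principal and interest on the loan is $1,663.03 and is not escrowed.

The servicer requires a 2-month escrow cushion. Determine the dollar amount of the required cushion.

City property tax = $2,222.64 annually
School district tax = $4,506.84 annually
Flood insurance = $1,066.68 annually
FHA mortgage insurance premium = $319.46 × 12 = $3,833.52 annually
Annual escrow total = $2,222.64 + $4,506.84 + $1,066.68 + $3,833.52 = $11,629.68
Base monthly escrow = $11,629.68 ÷ 12 = $969.14
Reserve = 2 × $969.14 = $1,938.28

$1,938.28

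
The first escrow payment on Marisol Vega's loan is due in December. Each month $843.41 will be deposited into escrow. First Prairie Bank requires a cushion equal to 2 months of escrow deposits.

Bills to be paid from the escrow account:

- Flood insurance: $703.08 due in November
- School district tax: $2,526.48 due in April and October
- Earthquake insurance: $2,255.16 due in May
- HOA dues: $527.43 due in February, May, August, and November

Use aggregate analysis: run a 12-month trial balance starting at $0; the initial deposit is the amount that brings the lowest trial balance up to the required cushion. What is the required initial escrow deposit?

Cushion = 2 × $843.41 = $1,686.82
Trial balance (start $0, +$843.41 each month, − disbursements):
  Dec: +$843.41 → $843.41
  Jan: +$843.41 → $1,686.82
  Feb: +$843.41 − $527.43 → $2,002.80
  Mar: +$843.41 → $2,846.21
  Apr: +$843.41 − $2,526.48 → $1,163.14
  May: +$843.41 − $2,782.59 → -$776.04
  Jun: +$843.41 → $67.37
  Jul: +$843.41 → $910.78
  Aug: +$843.41 − $527.43 → $1,226.76
  Sep: +$843.41 → $2,070.17
  Oct: +$843.41 − $2,526.48 → $387.10
  Nov: +$843.41 − $1,230.51 → $0.00
Lowest trial balance = -$776.04 (May)
Initial deposit = cushion − low point = $1,686.82 − (-$776.04) = $2,462.86

$2,462.86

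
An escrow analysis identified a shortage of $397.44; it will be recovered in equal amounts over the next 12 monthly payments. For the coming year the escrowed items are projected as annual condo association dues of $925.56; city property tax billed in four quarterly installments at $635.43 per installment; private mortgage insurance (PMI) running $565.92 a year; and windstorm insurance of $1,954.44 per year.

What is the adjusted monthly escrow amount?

Condo association dues — $925.56
City property tax — $635.43 × 4 = $2,541.72
Private mortgage insurance (PMI) — $565.92
Windstorm insurance — $1,954.44
Total annual escrow = $925.56 + $2,541.72 + $565.92 + $1,954.44 = $5,987.64
Monthly = $5,987.64 ÷ 12 = $498.97
Shortage spread = $397.44 ÷ 12 = $33.12/mo
Adjusted monthly = $498.97 + $33.12 = $532.09

$532.09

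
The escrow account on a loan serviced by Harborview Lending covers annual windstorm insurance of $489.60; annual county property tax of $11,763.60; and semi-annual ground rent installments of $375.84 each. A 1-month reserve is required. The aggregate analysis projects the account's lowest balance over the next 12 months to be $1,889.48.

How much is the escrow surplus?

Windstorm insurance — $489.60/yr
County property tax — $11,763.60/yr
Ground rent — $375.84 × 2 = $751.68/yr
Total annual escrow = $489.60 + $11,763.60 + $751.68 = $13,004.88
Base monthly escrow = $13,004.88 ÷ 12 = $1,083.74
Required cushion = 1 × $1,083.74 = $1,083.74
Surplus = $1,889.48 − $1,083.74 = $805.74

$805.74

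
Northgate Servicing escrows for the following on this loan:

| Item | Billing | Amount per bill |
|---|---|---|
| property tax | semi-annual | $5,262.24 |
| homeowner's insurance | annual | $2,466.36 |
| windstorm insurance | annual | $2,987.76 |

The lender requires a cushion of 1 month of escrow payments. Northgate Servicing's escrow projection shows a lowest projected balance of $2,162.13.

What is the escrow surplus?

Property tax — $5,262.24 × 2 = $10,524.48 annually
Homeowner's insurance — $2,466.36 annually
Windstorm insurance — $2,987.76 annually
Annual escrow total = $10,524.48 + $2,466.36 + $2,987.76 = $15,978.60
Monthly = $15,978.60 / 12 = $1,331.55
Required reserve = 1 × $1,331.55 = $1,331.55
Excess over cushion: $2,162.13 − $1,331.55 = $830.58

$830.58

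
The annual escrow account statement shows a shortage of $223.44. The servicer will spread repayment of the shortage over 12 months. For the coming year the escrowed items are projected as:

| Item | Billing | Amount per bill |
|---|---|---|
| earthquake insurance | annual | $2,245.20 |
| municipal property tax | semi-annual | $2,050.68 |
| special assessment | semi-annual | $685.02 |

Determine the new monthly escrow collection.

$661.67

Earthquake insurance = $2,245.20 per year
Municipal property tax = $2,050.68 × 2 = $4,101.36 per year
Special assessment = $685.02 × 2 = $1,370.04 per year
Combined annual = $2,245.20 + $4,101.36 + $1,370.04 = $7,716.60
Per month = $7,716.60 / 12 = $643.05
Shortage per month = $223.44 ÷ 12 = $18.62
New monthly escrow = $643.05 + $18.62 = $661.67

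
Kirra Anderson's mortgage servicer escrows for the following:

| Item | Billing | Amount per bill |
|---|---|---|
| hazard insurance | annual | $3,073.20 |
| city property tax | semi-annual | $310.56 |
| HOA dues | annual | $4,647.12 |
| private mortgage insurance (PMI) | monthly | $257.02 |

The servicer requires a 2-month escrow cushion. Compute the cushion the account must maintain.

Hazard insurance: $3,073.20 per year
City property tax: $310.56 × 2 = $621.12 per year
HOA dues: $4,647.12 per year
Private mortgage insurance (PMI): $257.02 × 12 = $3,084.24 per year
Total annual escrow = $3,073.20 + $621.12 + $4,647.12 + $3,084.24 = $11,425.68
Per month = $11,425.68 / 12 = $952.14
Required cushion = 2 × $952.14 = $1,904.28

$1,904.28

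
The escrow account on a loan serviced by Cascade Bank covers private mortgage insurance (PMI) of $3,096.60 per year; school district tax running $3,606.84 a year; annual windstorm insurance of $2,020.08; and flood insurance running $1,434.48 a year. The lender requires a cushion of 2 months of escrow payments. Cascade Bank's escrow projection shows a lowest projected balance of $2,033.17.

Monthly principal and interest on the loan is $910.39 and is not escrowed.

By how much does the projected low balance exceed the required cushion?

Private mortgage insurance (PMI) — $3,096.60/yr
School district tax — $3,606.84/yr
Windstorm insurance — $2,020.08/yr
Flood insurance — $1,434.48/yr
Total per year = $3,096.60 + $3,606.84 + $2,020.08 + $1,434.48 = $10,158.00
Monthly escrow = $10,158.00 / 12 = $846.50
Required reserve = 2 × $846.50 = $1,693.00
Excess over cushion: $2,033.17 − $1,693.00 = $340.17

$340.17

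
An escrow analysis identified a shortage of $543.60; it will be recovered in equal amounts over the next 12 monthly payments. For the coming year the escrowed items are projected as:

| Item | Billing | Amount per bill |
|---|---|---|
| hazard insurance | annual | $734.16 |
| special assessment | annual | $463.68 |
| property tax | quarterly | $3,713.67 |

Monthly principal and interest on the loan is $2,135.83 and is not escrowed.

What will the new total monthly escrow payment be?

Hazard insurance = $734.16/yr
Special assessment = $463.68/yr
Property tax = $3,713.67 × 4 = $14,854.68/yr
Annual escrow total = $16,052.52
Monthly = $16,052.52 ÷ 12 = $1,337.71
Shortage spread = $543.60 / 12 = $45.30/mo
Adjusted monthly = $1,337.71 + $45.30 = $1,383.01

$1,383.01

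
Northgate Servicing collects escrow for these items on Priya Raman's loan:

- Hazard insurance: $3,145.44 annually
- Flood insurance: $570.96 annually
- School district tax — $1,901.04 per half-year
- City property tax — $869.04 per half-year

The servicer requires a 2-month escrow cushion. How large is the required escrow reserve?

$1,542.76

Hazard insurance = $3,145.44 annually
Flood insurance = $570.96 annually
School district tax = $1,901.04 × 2 = $3,802.08 annually
City property tax = $869.04 × 2 = $1,738.08 annually
Total annual escrow = $3,145.44 + $570.96 + $3,802.08 + $1,738.08 = $9,256.56
Base monthly escrow = $9,256.56 / 12 = $771.38
Cushion = 2 × $771.38 = $1,542.76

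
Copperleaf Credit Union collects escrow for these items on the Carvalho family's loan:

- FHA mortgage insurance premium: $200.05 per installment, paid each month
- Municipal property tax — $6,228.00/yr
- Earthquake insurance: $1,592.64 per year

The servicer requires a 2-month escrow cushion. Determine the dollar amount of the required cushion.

$1,703.54

FHA mortgage insurance premium — $200.05 × 12 = $2,400.60 per year
Municipal property tax — $6,228.00 per year
Earthquake insurance — $1,592.64 per year
Annual escrow total = $2,400.60 + $6,228.00 + $1,592.64 = $10,221.24
Per month = $10,221.24 ÷ 12 = $851.77
Cushion = 2 × $851.77 = $1,703.54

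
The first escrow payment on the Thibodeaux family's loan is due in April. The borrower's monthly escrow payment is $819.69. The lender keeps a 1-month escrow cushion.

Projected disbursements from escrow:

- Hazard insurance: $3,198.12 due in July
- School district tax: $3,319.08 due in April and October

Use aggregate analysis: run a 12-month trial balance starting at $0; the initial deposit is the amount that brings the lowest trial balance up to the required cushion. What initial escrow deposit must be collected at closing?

$4,918.14

Cushion = 1 × $819.69 = $819.69
Trial balance (start $0, +$819.69 each month, − disbursements):
  Apr: +$819.69 − $3,319.08 → -$2,499.39
  May: +$819.69 → -$1,679.70
  Jun: +$819.69 → -$860.01
  Jul: +$819.69 − $3,198.12 → -$3,238.44
  Aug: +$819.69 → -$2,418.75
  Sep: +$819.69 → -$1,599.06
  Oct: +$819.69 − $3,319.08 → -$4,098.45
  Nov: +$819.69 → -$3,278.76
  Dec: +$819.69 → -$2,459.07
  Jan: +$819.69 → -$1,639.38
  Feb: +$819.69 → -$819.69
  Mar: +$819.69 → $0.00
Lowest trial balance = -$4,098.45 (Oct)
Initial deposit = cushion − low point = $819.69 − (-$4,098.45) = $4,918.14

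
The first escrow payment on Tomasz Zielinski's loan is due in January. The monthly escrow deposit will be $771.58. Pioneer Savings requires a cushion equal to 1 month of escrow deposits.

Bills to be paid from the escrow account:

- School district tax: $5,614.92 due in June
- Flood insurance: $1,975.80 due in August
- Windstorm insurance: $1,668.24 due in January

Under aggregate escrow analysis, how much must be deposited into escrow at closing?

Cushion = 1 × $771.58 = $771.58
Trial balance (start $0, +$771.58 each month, − disbursements):
  Jan: +$771.58 − $1,668.24 → -$896.66
  Feb: +$771.58 → -$125.08
  Mar: +$771.58 → $646.50
  Apr: +$771.58 → $1,418.08
  May: +$771.58 → $2,189.66
  Jun: +$771.58 − $5,614.92 → -$2,653.68
  Jul: +$771.58 → -$1,882.10
  Aug: +$771.58 − $1,975.80 → -$3,086.32
  Sep: +$771.58 → -$2,314.74
  Oct: +$771.58 → -$1,543.16
  Nov: +$771.58 → -$771.58
  Dec: +$771.58 → $0.00
Lowest trial balance = -$3,086.32 (Aug)
Initial deposit = cushion − low point = $771.58 − (-$3,086.32) = $3,857.90

$3,857.90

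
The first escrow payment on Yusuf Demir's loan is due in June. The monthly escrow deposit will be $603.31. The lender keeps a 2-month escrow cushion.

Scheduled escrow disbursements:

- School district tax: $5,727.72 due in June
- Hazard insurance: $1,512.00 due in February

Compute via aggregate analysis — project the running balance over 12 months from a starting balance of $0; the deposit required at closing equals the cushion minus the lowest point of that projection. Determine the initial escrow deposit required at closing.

Cushion = 2 × $603.31 = $1,206.62
Trial balance (start $0, +$603.31 each month, − disbursements):
  Jun: +$603.31 − $5,727.72 → -$5,124.41
  Jul: +$603.31 → -$4,521.10
  Aug: +$603.31 → -$3,917.79
  Sep: +$603.31 → -$3,314.48
  Oct: +$603.31 → -$2,711.17
  Nov: +$603.31 → -$2,107.86
  Dec: +$603.31 → -$1,504.55
  Jan: +$603.31 → -$901.24
  Feb: +$603.31 − $1,512.00 → -$1,809.93
  Mar: +$603.31 → -$1,206.62
  Apr: +$603.31 → -$603.31
  May: +$603.31 → $0.00
Lowest trial balance = -$5,124.41 (Jun)
Initial deposit = cushion − low point = $1,206.62 − (-$5,124.41) = $6,331.03

$6,331.03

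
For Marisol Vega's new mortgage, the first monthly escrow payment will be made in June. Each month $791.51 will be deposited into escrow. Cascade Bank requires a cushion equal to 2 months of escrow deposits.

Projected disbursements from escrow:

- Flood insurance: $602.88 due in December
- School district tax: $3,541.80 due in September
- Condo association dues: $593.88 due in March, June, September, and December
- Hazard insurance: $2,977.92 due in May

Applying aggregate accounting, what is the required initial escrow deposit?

$3,146.54

Cushion = 2 × $791.51 = $1,583.02
Trial balance (start $0, +$791.51 each month, − disbursements):
  Jun: +$791.51 − $593.88 → $197.63
  Jul: +$791.51 → $989.14
  Aug: +$791.51 → $1,780.65
  Sep: +$791.51 − $4,135.68 → -$1,563.52
  Oct: +$791.51 → -$772.01
  Nov: +$791.51 → $19.50
  Dec: +$791.51 − $1,196.76 → -$385.75
  Jan: +$791.51 → $405.76
  Feb: +$791.51 → $1,197.27
  Mar: +$791.51 − $593.88 → $1,394.90
  Apr: +$791.51 → $2,186.41
  May: +$791.51 − $2,977.92 → $0.00
Lowest trial balance = -$1,563.52 (Sep)
Initial deposit = cushion − low point = $1,583.02 − (-$1,563.52) = $3,146.54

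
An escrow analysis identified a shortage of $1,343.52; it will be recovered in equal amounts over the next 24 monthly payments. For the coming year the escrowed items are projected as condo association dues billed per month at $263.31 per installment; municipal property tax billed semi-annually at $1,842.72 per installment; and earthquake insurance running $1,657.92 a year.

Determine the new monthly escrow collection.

Condo association dues — $263.31 × 12 = $3,159.72/yr
Municipal property tax — $1,842.72 × 2 = $3,685.44/yr
Earthquake insurance — $1,657.92/yr
Combined annual = $3,159.72 + $3,685.44 + $1,657.92 = $8,503.08
Monthly escrow = $8,503.08 / 12 = $708.59
Monthly shortage recovery: $1,343.52 / 24 = $55.98
Adjusted monthly = $708.59 + $55.98 = $764.57

$764.57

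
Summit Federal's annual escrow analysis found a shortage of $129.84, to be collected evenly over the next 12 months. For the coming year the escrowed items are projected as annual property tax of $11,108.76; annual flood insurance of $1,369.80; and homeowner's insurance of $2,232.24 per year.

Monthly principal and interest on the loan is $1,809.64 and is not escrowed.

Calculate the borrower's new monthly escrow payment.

$1,236.72

Property tax: $11,108.76
Flood insurance: $1,369.80
Homeowner's insurance: $2,232.24
Combined annual = $14,710.80
Per month = $14,710.80 / 12 = $1,225.90
Shortage spread = $129.84 ÷ 12 = $10.82/mo
Adjusted monthly = $1,225.90 + $10.82 = $1,236.72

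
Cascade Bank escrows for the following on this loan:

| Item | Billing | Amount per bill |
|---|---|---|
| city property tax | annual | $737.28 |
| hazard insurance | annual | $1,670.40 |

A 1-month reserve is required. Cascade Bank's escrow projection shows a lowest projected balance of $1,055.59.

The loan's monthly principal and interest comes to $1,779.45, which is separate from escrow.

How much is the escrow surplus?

City property tax: $737.28
Hazard insurance: $1,670.40
Total per year = $737.28 + $1,670.40 = $2,407.68
Per month = $2,407.68 / 12 = $200.64
Cushion = 1 × $200.64 = $200.64
Surplus = $1,055.59 − $200.64 = $854.95

$854.95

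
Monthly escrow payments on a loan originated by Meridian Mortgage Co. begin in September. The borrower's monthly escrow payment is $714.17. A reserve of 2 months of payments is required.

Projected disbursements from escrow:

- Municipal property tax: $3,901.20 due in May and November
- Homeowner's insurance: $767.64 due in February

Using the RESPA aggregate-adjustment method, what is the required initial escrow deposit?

Cushion = 2 × $714.17 = $1,428.34
Trial balance (start $0, +$714.17 each month, − disbursements):
  Sep: +$714.17 → $714.17
  Oct: +$714.17 → $1,428.34
  Nov: +$714.17 − $3,901.20 → -$1,758.69
  Dec: +$714.17 → -$1,044.52
  Jan: +$714.17 → -$330.35
  Feb: +$714.17 − $767.64 → -$383.82
  Mar: +$714.17 → $330.35
  Apr: +$714.17 → $1,044.52
  May: +$714.17 − $3,901.20 → -$2,142.51
  Jun: +$714.17 → -$1,428.34
  Jul: +$714.17 → -$714.17
  Aug: +$714.17 → $0.00
Lowest trial balance = -$2,142.51 (May)
Initial deposit = cushion − low point = $1,428.34 − (-$2,142.51) = $3,570.85

$3,570.85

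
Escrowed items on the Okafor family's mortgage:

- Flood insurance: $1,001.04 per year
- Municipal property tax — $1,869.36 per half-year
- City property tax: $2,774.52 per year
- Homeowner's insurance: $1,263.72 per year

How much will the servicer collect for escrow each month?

Flood insurance = $1,001.04 per year
Municipal property tax = $1,869.36 × 2 = $3,738.72 per year
City property tax = $2,774.52 per year
Homeowner's insurance = $1,263.72 per year
Total per year = $8,778.00
Per month = $8,778.00 ÷ 12 = $731.50

$731.50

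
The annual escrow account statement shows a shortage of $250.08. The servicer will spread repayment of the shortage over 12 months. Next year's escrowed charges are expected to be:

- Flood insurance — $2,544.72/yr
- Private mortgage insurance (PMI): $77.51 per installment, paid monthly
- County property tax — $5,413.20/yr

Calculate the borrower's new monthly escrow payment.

$761.51

Flood insurance: $2,544.72 annually
Private mortgage insurance (PMI): $77.51 × 12 = $930.12 annually
County property tax: $5,413.20 annually
Combined annual = $8,888.04
Monthly escrow = $8,888.04 ÷ 12 = $740.67
Shortage per month = $250.08 ÷ 12 = $20.84
New monthly escrow = $740.67 + $20.84 = $761.51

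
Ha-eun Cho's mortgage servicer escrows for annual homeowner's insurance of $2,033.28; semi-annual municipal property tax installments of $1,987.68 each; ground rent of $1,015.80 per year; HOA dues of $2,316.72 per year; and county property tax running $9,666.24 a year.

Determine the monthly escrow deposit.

$1,583.95

Homeowner's insurance = $2,033.28 per year
Municipal property tax = $1,987.68 × 2 = $3,975.36 per year
Ground rent = $1,015.80 per year
HOA dues = $2,316.72 per year
County property tax = $9,666.24 per year
Total per year = $2,033.28 + $3,975.36 + $1,015.80 + $2,316.72 + $9,666.24 = $19,007.40
Base monthly escrow = $19,007.40 / 12 = $1,583.95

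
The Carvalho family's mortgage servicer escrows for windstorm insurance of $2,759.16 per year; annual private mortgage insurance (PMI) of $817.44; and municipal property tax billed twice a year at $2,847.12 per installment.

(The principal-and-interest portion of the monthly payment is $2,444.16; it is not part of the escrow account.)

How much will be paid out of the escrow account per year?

Windstorm insurance = $2,759.16/yr
Private mortgage insurance (PMI) = $817.44/yr
Municipal property tax = $2,847.12 × 2 = $5,694.24/yr
Yearly total = $9,270.84

$9,270.84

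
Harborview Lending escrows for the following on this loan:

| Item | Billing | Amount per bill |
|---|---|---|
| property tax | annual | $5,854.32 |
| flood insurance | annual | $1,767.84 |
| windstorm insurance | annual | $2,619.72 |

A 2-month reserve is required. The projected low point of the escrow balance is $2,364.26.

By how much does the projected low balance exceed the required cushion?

Property tax: $5,854.32/yr
Flood insurance: $1,767.84/yr
Windstorm insurance: $2,619.72/yr
Yearly total = $5,854.32 + $1,767.84 + $2,619.72 = $10,241.88
Per month = $10,241.88 / 12 = $853.49
Required reserve = 2 × $853.49 = $1,706.98
Excess over cushion: $2,364.26 − $1,706.98 = $657.28

$657.28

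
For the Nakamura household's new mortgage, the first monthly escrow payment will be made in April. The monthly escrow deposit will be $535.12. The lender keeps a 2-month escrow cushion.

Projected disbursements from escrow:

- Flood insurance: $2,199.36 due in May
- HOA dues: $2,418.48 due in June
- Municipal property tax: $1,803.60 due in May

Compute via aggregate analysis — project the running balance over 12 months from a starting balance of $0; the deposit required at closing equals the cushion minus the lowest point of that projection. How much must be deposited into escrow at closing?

$5,886.32

Cushion = 2 × $535.12 = $1,070.24
Trial balance (start $0, +$535.12 each month, − disbursements):
  Apr: +$535.12 → $535.12
  May: +$535.12 − $4,002.96 → -$2,932.72
  Jun: +$535.12 − $2,418.48 → -$4,816.08
  Jul: +$535.12 → -$4,280.96
  Aug: +$535.12 → -$3,745.84
  Sep: +$535.12 → -$3,210.72
  Oct: +$535.12 → -$2,675.60
  Nov: +$535.12 → -$2,140.48
  Dec: +$535.12 → -$1,605.36
  Jan: +$535.12 → -$1,070.24
  Feb: +$535.12 → -$535.12
  Mar: +$535.12 → $0.00
Lowest trial balance = -$4,816.08 (Jun)
Initial deposit = cushion − low point = $1,070.24 − (-$4,816.08) = $5,886.32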